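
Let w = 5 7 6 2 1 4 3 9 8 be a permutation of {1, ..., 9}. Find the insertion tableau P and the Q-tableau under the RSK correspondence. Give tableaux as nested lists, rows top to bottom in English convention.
Insert each entry of the permutation into P by Schensted row insertion, recording in Q the position of each new cell.

Insert 5: appended to row 1. P = [[5]].
Insert 7: appended to row 1. P = [[5, 7]].
Insert 6: 6 bumps 7 from row 1; 7 starts row 2. P = [[5, 6], [7]].
Insert 2: 2 bumps 5 from row 1; 5 bumps 7 from row 2; 7 starts row 3. P = [[2, 6], [5], [7]].
Insert 1: 1 bumps 2 from row 1; 2 bumps 5 from row 2; 5 bumps 7 from row 3; 7 starts row 4. P = [[1, 6], [2], [5], [7]].
Insert 4: 4 bumps 6 from row 1; 6 appends to row 2. P = [[1, 4], [2, 6], [5], [7]].
Insert 3: 3 bumps 4 from row 1; 4 bumps 6 from row 2; 6 appends to row 3. P = [[1, 3], [2, 4], [5, 6], [7]].
Insert 9: appended to row 1. P = [[1, 3, 9], [2, 4], [5, 6], [7]].
Insert 8: 8 bumps 9 from row 1; 9 appends to row 2. P = [[1, 3, 8], [2, 4, 9], [5, 6], [7]].

So P = [[1, 3, 8], [2, 4, 9], [5, 6], [7]], Q = [[1, 2, 8], [3, 6, 9], [4, 7], [5]].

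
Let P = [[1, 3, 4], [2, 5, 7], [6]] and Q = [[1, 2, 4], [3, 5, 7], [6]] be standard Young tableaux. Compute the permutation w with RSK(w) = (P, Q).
2 6 1 7 5 3 4

Reverse the RSK construction: for i from n down to 1, find the cell of Q containing i, remove the entry at that cell from P, and reverse-bump it up through P; the value ejected from row 1 is w(i).

Step i=7: Q has 7 at row 2, column 3; remove 7 from row 2 of P and reverse-bump: 7 enters row 1 and ejects 4. So w(7) = 4. P is now [[1, 3, 7], [2, 5], [6]].
Step i=6: Q has 6 at row 3, column 1; remove 6 from row 3 of P and reverse-bump: 6 enters row 2 and ejects 5; 5 enters row 1 and ejects 3. So w(6) = 3. P is now [[1, 5, 7], [2, 6]].
Step i=5: Q has 5 at row 2, column 2; remove 6 from row 2 of P and reverse-bump: 6 enters row 1 and ejects 5. So w(5) = 5. P is now [[1, 6, 7], [2]].
Step i=4: Q has 4 at row 1, column 3; remove that cell from P, ejecting 7. So w(4) = 7. P is now [[1, 6], [2]].
Step i=3: Q has 3 at row 2, column 1; remove 2 from row 2 of P and reverse-bump: 2 enters row 1 and ejects 1. So w(3) = 1. P is now [[2, 6]].
Step i=2: Q has 2 at row 1, column 2; remove that cell from P, ejecting 6. So w(2) = 6. P is now [[2]].
Step i=1: Q has 1 at row 1, column 1; remove that cell from P, ejecting 2. So w(1) = 2. P is now [].

So w = 2 6 1 7 5 3 4.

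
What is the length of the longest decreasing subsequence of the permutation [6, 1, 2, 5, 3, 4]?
3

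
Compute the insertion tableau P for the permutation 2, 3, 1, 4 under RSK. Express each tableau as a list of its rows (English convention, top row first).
Insert 2: appended to row 1. P = [[2]].
Insert 3: appended to row 1. P = [[2, 3]].
Insert 1: 1 bumps 2 from row 1; 2 starts row 2. P = [[1, 3], [2]].
Insert 4: appended to row 1. P = [[1, 3, 4], [2]].

So P = [[1, 3, 4], [2]].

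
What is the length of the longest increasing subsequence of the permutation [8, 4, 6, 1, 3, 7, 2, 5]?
3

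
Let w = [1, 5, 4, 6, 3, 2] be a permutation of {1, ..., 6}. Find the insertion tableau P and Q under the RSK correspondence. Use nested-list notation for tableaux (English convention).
P = [[1, 2, 6], [3], [4], [5]], Q = [[1, 2, 4], [3], [5], [6]]

Insert each entry of the permutation into P by Schensted row insertion, recording in Q the position of each new cell.

After inserting 1: P = [[1]].
After inserting 5: P = [[1, 5]].
After inserting 4: P = [[1, 4], [5]].
After inserting 6: P = [[1, 4, 6], [5]].
After inserting 3: P = [[1, 3, 6], [4], [5]].
After inserting 2: P = [[1, 2, 6], [3], [4], [5]].

So P = [[1, 2, 6], [3], [4], [5]], Q = [[1, 2, 4], [3], [5], [6]].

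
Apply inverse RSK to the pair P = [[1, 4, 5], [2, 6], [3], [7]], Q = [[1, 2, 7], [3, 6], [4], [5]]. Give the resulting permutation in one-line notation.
3 7 6 2 1 4 5

Reverse the RSK construction: for i from n down to 1, find the cell of Q containing i, remove the entry at that cell from P, and reverse-bump it up through P; the value ejected from row 1 is w(i).

Step i=7: Q has 7 at row 1, column 3; remove that cell from P, ejecting 5. So w(7) = 5. P is now [[1, 4], [2, 6], [3], [7]].
Step i=6: Q has 6 at row 2, column 2; remove 6 from row 2 of P and reverse-bump: 6 enters row 1 and ejects 4. So w(6) = 4. P is now [[1, 6], [2], [3], [7]].
Step i=5: Q has 5 at row 4, column 1; remove 7 from row 4 of P and reverse-bump: 7 enters row 3 and ejects 3; 3 enters row 2 and ejects 2; 2 enters row 1 and ejects 1. So w(5) = 1. P is now [[2, 6], [3], [7]].
Step i=4: Q has 4 at row 3, column 1; remove 7 from row 3 of P and reverse-bump: 7 enters row 2 and ejects 3; 3 enters row 1 and ejects 2. So w(4) = 2. P is now [[3, 6], [7]].
Step i=3: Q has 3 at row 2, column 1; remove 7 from row 2 of P and reverse-bump: 7 enters row 1 and ejects 6. So w(3) = 6. P is now [[3, 7]].
Step i=2: Q has 2 at row 1, column 2; remove that cell from P, ejecting 7. So w(2) = 7. P is now [[3]].
Step i=1: Q has 1 at row 1, column 1; remove that cell from P, ejecting 3. So w(1) = 3. P is now [].

So w = 3 7 6 2 1 4 5.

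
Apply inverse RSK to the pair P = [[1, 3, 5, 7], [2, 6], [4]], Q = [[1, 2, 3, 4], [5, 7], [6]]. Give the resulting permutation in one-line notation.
Reverse the RSK construction: for i from n down to 1, find the cell of Q containing i, remove the entry at that cell from P, and reverse-bump it up through P; the value ejected from row 1 is w(i).

Step i=7: Q has 7 at row 2, column 2; remove 6 from row 2 of P and reverse-bump: 6 enters row 1 and ejects 5. So w(7) = 5. P is now [[1, 3, 6, 7], [2], [4]].
Step i=6: Q has 6 at row 3, column 1; remove 4 from row 3 of P and reverse-bump: 4 enters row 2 and ejects 2; 2 enters row 1 and ejects 1. So w(6) = 1. P is now [[2, 3, 6, 7], [4]].
Step i=5: Q has 5 at row 2, column 1; remove 4 from row 2 of P and reverse-bump: 4 enters row 1 and ejects 3. So w(5) = 3. P is now [[2, 4, 6, 7]].
Step i=4: Q has 4 at row 1, column 4; remove that cell from P, ejecting 7. So w(4) = 7. P is now [[2, 4, 6]].
Step i=3: Q has 3 at row 1, column 3; remove that cell from P, ejecting 6. So w(3) = 6. P is now [[2, 4]].
Step i=2: Q has 2 at row 1, column 2; remove that cell from P, ejecting 4. So w(2) = 4. P is now [[2]].
Step i=1: Q has 1 at row 1, column 1; remove that cell from P, ejecting 2. So w(1) = 2. P is now [].

So w = 2 4 6 7 3 1 5.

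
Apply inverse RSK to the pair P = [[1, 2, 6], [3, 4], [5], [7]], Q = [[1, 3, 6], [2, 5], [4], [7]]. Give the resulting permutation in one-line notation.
7 3 5 1 4 6 2

Reverse the RSK construction: for i from n down to 1, find the cell of Q containing i, remove the entry at that cell from P, and reverse-bump it up through P; the value ejected from row 1 is w(i).

Step i=7: Q has 7 at row 4, column 1; remove 7 from row 4 of P and reverse-bump: 7 enters row 3 and ejects 5; 5 enters row 2 and ejects 4; 4 enters row 1 and ejects 2. So w(7) = 2. P is now [[1, 4, 6], [3, 5], [7]].
Step i=6: Q has 6 at row 1, column 3; remove that cell from P, ejecting 6. So w(6) = 6. P is now [[1, 4], [3, 5], [7]].
Step i=5: Q has 5 at row 2, column 2; remove 5 from row 2 of P and reverse-bump: 5 enters row 1 and ejects 4. So w(5) = 4. P is now [[1, 5], [3], [7]].
Step i=4: Q has 4 at row 3, column 1; remove 7 from row 3 of P and reverse-bump: 7 enters row 2 and ejects 3; 3 enters row 1 and ejects 1. So w(4) = 1. P is now [[3, 5], [7]].
Step i=3: Q has 3 at row 1, column 2; remove that cell from P, ejecting 5. So w(3) = 5. P is now [[3], [7]].
Step i=2: Q has 2 at row 2, column 1; remove 7 from row 2 of P and reverse-bump: 7 enters row 1 and ejects 3. So w(2) = 3. P is now [[7]].
Step i=1: Q has 1 at row 1, column 1; remove that cell from P, ejecting 7. So w(1) = 7. P is now [].

So w = 7 3 5 1 4 6 2.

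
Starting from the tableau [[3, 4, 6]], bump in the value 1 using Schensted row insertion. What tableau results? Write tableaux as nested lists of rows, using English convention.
[[1, 4, 6], [3]]

In row 1, 1 replaces 3 (the leftmost entry greater than 1); 3 is bumped to row 2. 3 starts a new row 2. The new tableau is [[1, 4, 6], [3]].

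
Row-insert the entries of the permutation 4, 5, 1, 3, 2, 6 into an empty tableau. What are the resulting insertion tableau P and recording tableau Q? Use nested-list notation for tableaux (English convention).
Insert each entry of the permutation into P by Schensted row insertion, recording in Q the position of each new cell.

Insert 4: appended to row 1. P = [[4]].
Insert 5: appended to row 1. P = [[4, 5]].
Insert 1: 1 bumps 4 from row 1; 4 starts row 2. P = [[1, 5], [4]].
Insert 3: 3 bumps 5 from row 1; 5 appends to row 2. P = [[1, 3], [4, 5]].
Insert 2: 2 bumps 3 from row 1; 3 bumps 4 from row 2; 4 starts row 3. P = [[1, 2], [3, 5], [4]].
Insert 6: appended to row 1. P = [[1, 2, 6], [3, 5], [4]].

So P = [[1, 2, 6], [3, 5], [4]], Q = [[1, 2, 6], [3, 4], [5]].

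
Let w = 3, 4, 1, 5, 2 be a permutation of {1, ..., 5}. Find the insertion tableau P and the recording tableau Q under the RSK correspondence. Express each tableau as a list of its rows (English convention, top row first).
P = [[1, 2, 5], [3, 4]], Q = [[1, 2, 4], [3, 5]]

Insert each entry of the permutation into P by Schensted row insertion, recording in Q the position of each new cell.

After inserting 3: P = [[3]].
After inserting 4: P = [[3, 4]].
After inserting 1: P = [[1, 4], [3]].
After inserting 5: P = [[1, 4, 5], [3]].
After inserting 2: P = [[1, 2, 5], [3, 4]].

So P = [[1, 2, 5], [3, 4]], Q = [[1, 2, 4], [3, 5]].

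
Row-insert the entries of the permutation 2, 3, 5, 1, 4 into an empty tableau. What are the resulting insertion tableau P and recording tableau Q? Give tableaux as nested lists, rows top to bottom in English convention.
Insert each entry of the permutation into P by Schensted row insertion, recording in Q the position of each new cell.

Insert 2: appended to row 1. P = [[2]].
Insert 3: appended to row 1. P = [[2, 3]].
Insert 5: appended to row 1. P = [[2, 3, 5]].
Insert 1: 1 bumps 2 from row 1; 2 starts row 2. P = [[1, 3, 5], [2]].
Insert 4: 4 bumps 5 from row 1; 5 appends to row 2. P = [[1, 3, 4], [2, 5]].

So P = [[1, 3, 4], [2, 5]], Q = [[1, 2, 3], [4, 5]].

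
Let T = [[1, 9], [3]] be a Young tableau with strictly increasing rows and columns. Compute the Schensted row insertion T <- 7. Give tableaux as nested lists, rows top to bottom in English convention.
In row 1, 7 replaces 9 (the leftmost entry greater than 7); 9 is bumped to row 2. 9 is appended to row 2. The new tableau is [[1, 7], [3, 9]].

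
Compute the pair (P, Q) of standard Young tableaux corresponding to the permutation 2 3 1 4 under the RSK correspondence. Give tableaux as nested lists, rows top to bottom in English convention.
P = [[1, 3, 4], [2]], Q = [[1, 2, 4], [3]]

Insert each entry of the permutation into P by Schensted row insertion, recording in Q the position of each new cell.

Insert 2: appended to row 1. P = [[2]].
Insert 3: appended to row 1. P = [[2, 3]].
Insert 1: 1 bumps 2 from row 1; 2 starts row 2. P = [[1, 3], [2]].
Insert 4: appended to row 1. P = [[1, 3, 4], [2]].

So P = [[1, 3, 4], [2]], Q = [[1, 2, 4], [3]].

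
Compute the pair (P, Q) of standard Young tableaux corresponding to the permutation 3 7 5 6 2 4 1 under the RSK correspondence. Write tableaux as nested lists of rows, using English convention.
P = [[1, 4, 6], [2, 5], [3], [7]], Q = [[1, 2, 4], [3, 6], [5], [7]]

Insert each entry of the permutation into P by Schensted row insertion, recording in Q the position of each new cell.

After inserting 3: P = [[3]].
After inserting 7: P = [[3, 7]].
After inserting 5: P = [[3, 5], [7]].
After inserting 6: P = [[3, 5, 6], [7]].
After inserting 2: P = [[2, 5, 6], [3], [7]].
After inserting 4: P = [[2, 4, 6], [3, 5], [7]].
After inserting 1: P = [[1, 4, 6], [2, 5], [3], [7]].

So P = [[1, 4, 6], [2, 5], [3], [7]], Q = [[1, 2, 4], [3, 6], [5], [7]].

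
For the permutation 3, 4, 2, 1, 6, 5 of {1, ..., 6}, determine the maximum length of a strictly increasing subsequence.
3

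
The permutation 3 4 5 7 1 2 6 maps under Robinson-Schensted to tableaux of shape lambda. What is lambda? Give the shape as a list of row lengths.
Row-insert each entry into an empty tableau.

After inserting 3: P = [[3]].
After inserting 4: P = [[3, 4]].
After inserting 5: P = [[3, 4, 5]].
After inserting 7: P = [[3, 4, 5, 7]].
After inserting 1: P = [[1, 4, 5, 7], [3]].
After inserting 2: P = [[1, 2, 5, 7], [3, 4]].
After inserting 6: P = [[1, 2, 5, 6], [3, 4, 7]].

The final insertion tableau P = [[1, 2, 5, 6], [3, 4, 7]] has shape [4, 3].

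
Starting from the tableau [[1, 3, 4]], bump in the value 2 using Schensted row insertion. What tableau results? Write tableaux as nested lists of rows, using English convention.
[[1, 2, 4], [3]]

In row 1, 2 replaces 3 (the leftmost entry greater than 2); 3 is bumped to row 2. 3 starts a new row 2. The new tableau is [[1, 2, 4], [3]].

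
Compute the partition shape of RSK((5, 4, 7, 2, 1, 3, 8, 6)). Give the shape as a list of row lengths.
[3, 3, 1, 1]

Row-insert each entry into an empty tableau.

After inserting 5: P = [[5]].
After inserting 4: P = [[4], [5]].
After inserting 7: P = [[4, 7], [5]].
After inserting 2: P = [[2, 7], [4], [5]].
After inserting 1: P = [[1, 7], [2], [4], [5]].
After inserting 3: P = [[1, 3], [2, 7], [4], [5]].
After inserting 8: P = [[1, 3, 8], [2, 7], [4], [5]].
After inserting 6: P = [[1, 3, 6], [2, 7, 8], [4], [5]].

The final insertion tableau P = [[1, 3, 6], [2, 7, 8], [4], [5]] has shape [3, 3, 1, 1].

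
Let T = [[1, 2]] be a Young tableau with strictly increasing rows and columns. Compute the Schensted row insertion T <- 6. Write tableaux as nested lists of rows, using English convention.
6 is larger than every entry of row 1, so it is appended to row 1. The new tableau is [[1, 2, 6]].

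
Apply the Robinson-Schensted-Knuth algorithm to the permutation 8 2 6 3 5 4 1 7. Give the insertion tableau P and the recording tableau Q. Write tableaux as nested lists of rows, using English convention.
P = [[1, 3, 4, 7], [2], [5], [6], [8]], Q = [[1, 3, 5, 8], [2], [4], [6], [7]]

Insert each entry of the permutation into P by Schensted row insertion, recording in Q the position of each new cell.

After inserting 8: P = [[8]].
After inserting 2: P = [[2], [8]].
After inserting 6: P = [[2, 6], [8]].
After inserting 3: P = [[2, 3], [6], [8]].
After inserting 5: P = [[2, 3, 5], [6], [8]].
After inserting 4: P = [[2, 3, 4], [5], [6], [8]].
After inserting 1: P = [[1, 3, 4], [2], [5], [6], [8]].
After inserting 7: P = [[1, 3, 4, 7], [2], [5], [6], [8]].

So P = [[1, 3, 4, 7], [2], [5], [6], [8]], Q = [[1, 3, 5, 8], [2], [4], [6], [7]].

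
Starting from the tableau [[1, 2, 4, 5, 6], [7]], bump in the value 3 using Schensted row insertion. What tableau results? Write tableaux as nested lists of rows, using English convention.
In row 1, 3 replaces 4 (the leftmost entry greater than 3); 4 is bumped to row 2. In row 2, 4 replaces 7 (the leftmost entry greater than 4); 7 is bumped to row 3. 7 starts a new row 3. The new tableau is [[1, 2, 3, 5, 6], [4], [7]].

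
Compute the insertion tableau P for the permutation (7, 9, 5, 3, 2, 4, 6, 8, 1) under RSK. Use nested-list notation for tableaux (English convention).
P = [[1, 4, 6, 8], [2, 9], [3], [5], [7]]

After inserting 7: P = [[7]].
After inserting 9: P = [[7, 9]].
After inserting 5: P = [[5, 9], [7]].
After inserting 3: P = [[3, 9], [5], [7]].
After inserting 2: P = [[2, 9], [3], [5], [7]].
After inserting 4: P = [[2, 4], [3, 9], [5], [7]].
After inserting 6: P = [[2, 4, 6], [3, 9], [5], [7]].
After inserting 8: P = [[2, 4, 6, 8], [3, 9], [5], [7]].
After inserting 1: P = [[1, 4, 6, 8], [2, 9], [3], [5], [7]].

So P = [[1, 4, 6, 8], [2, 9], [3], [5], [7]].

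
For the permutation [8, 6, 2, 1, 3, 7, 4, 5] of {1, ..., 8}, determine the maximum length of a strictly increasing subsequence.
4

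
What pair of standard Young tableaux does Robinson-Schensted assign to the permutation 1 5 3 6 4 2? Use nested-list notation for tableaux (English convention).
Insert each entry of the permutation into P by Schensted row insertion, recording in Q the position of each new cell.

Insert 1: appended to row 1. P = [[1]].
Insert 5: appended to row 1. P = [[1, 5]].
Insert 3: 3 bumps 5 from row 1; 5 starts row 2. P = [[1, 3], [5]].
Insert 6: appended to row 1. P = [[1, 3, 6], [5]].
Insert 4: 4 bumps 6 from row 1; 6 appends to row 2. P = [[1, 3, 4], [5, 6]].
Insert 2: 2 bumps 3 from row 1; 3 bumps 5 from row 2; 5 starts row 3. P = [[1, 2, 4], [3, 6], [5]].

So P = [[1, 2, 4], [3, 6], [5]], Q = [[1, 2, 4], [3, 5], [6]].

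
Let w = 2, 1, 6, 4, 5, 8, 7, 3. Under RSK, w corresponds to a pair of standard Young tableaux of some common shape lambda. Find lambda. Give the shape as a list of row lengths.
Row-insert each entry into an empty tableau.

After inserting 2: P = [[2]].
After inserting 1: P = [[1], [2]].
After inserting 6: P = [[1, 6], [2]].
After inserting 4: P = [[1, 4], [2, 6]].
After inserting 5: P = [[1, 4, 5], [2, 6]].
After inserting 8: P = [[1, 4, 5, 8], [2, 6]].
After inserting 7: P = [[1, 4, 5, 7], [2, 6, 8]].
After inserting 3: P = [[1, 3, 5, 7], [2, 4, 8], [6]].

The final insertion tableau P = [[1, 3, 5, 7], [2, 4, 8], [6]] has shape [4, 3, 1].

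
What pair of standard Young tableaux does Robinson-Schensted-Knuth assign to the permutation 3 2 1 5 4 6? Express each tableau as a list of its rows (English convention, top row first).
Insert each entry of the permutation into P by Schensted row insertion, recording in Q the position of each new cell.

Insert 3: appended to row 1. P = [[3]], Q = [[1]].
Insert 2: 2 bumps 3 from row 1; 3 starts row 2. P = [[2], [3]], Q = [[1], [2]].
Insert 1: 1 bumps 2 from row 1; 2 bumps 3 from row 2; 3 starts row 3. P = [[1], [2], [3]], Q = [[1], [2], [3]].
Insert 5: appended to row 1. P = [[1, 5], [2], [3]], Q = [[1, 4], [2], [3]].
Insert 4: 4 bumps 5 from row 1; 5 appends to row 2. P = [[1, 4], [2, 5], [3]], Q = [[1, 4], [2, 5], [3]].
Insert 6: appended to row 1. P = [[1, 4, 6], [2, 5], [3]], Q = [[1, 4, 6], [2, 5], [3]].

So P = [[1, 4, 6], [2, 5], [3]], Q = [[1, 4, 6], [2, 5], [3]].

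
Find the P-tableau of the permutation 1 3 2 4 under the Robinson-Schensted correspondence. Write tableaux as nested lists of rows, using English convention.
Insert 1: appended to row 1. P = [[1]].
Insert 3: appended to row 1. P = [[1, 3]].
Insert 2: 2 bumps 3 from row 1; 3 starts row 2. P = [[1, 2], [3]].
Insert 4: appended to row 1. P = [[1, 2, 4], [3]].

So P = [[1, 2, 4], [3]].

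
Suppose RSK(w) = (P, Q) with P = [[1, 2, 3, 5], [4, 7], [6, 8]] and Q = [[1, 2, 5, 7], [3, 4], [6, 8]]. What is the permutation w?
Reverse the RSK construction: for i from n down to 1, find the cell of Q containing i, remove the entry at that cell from P, and reverse-bump it up through P; the value ejected from row 1 is w(i).

Step i=8: Q has 8 at row 3, column 2; remove 8 from row 3 of P and reverse-bump: 8 enters row 2 and ejects 7; 7 enters row 1 and ejects 5. So w(8) = 5. P is now [[1, 2, 3, 7], [4, 8], [6]].
Step i=7: Q has 7 at row 1, column 4; remove that cell from P, ejecting 7. So w(7) = 7. P is now [[1, 2, 3], [4, 8], [6]].
Step i=6: Q has 6 at row 3, column 1; remove 6 from row 3 of P and reverse-bump: 6 enters row 2 and ejects 4; 4 enters row 1 and ejects 3. So w(6) = 3. P is now [[1, 2, 4], [6, 8]].
Step i=5: Q has 5 at row 1, column 3; remove that cell from P, ejecting 4. So w(5) = 4. P is now [[1, 2], [6, 8]].
Step i=4: Q has 4 at row 2, column 2; remove 8 from row 2 of P and reverse-bump: 8 enters row 1 and ejects 2. So w(4) = 2. P is now [[1, 8], [6]].
Step i=3: Q has 3 at row 2, column 1; remove 6 from row 2 of P and reverse-bump: 6 enters row 1 and ejects 1. So w(3) = 1. P is now [[6, 8]].
Step i=2: Q has 2 at row 1, column 2; remove that cell from P, ejecting 8. So w(2) = 8. P is now [[6]].
Step i=1: Q has 1 at row 1, column 1; remove that cell from P, ejecting 6. So w(1) = 6. P is now [].

So w = 6 8 1 2 4 3 7 5.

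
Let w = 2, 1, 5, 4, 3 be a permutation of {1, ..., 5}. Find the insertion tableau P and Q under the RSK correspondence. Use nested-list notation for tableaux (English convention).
P = [[1, 3], [2, 4], [5]], Q = [[1, 3], [2, 4], [5]]

Insert each entry of the permutation into P by Schensted row insertion, recording in Q the position of each new cell.

Insert 2: appended to row 1. P = [[2]].
Insert 1: 1 bumps 2 from row 1; 2 starts row 2. P = [[1], [2]].
Insert 5: appended to row 1. P = [[1, 5], [2]].
Insert 4: 4 bumps 5 from row 1; 5 appends to row 2. P = [[1, 4], [2, 5]].
Insert 3: 3 bumps 4 from row 1; 4 bumps 5 from row 2; 5 starts row 3. P = [[1, 3], [2, 4], [5]].

So P = [[1, 3], [2, 4], [5]], Q = [[1, 3], [2, 4], [5]].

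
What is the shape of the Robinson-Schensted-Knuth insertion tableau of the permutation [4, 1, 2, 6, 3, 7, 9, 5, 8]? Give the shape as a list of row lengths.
Row-insert each entry into an empty tableau.

After inserting 4: P = [[4]].
After inserting 1: P = [[1], [4]].
After inserting 2: P = [[1, 2], [4]].
After inserting 6: P = [[1, 2, 6], [4]].
After inserting 3: P = [[1, 2, 3], [4, 6]].
After inserting 7: P = [[1, 2, 3, 7], [4, 6]].
After inserting 9: P = [[1, 2, 3, 7, 9], [4, 6]].
After inserting 5: P = [[1, 2, 3, 5, 9], [4, 6, 7]].
After inserting 8: P = [[1, 2, 3, 5, 8], [4, 6, 7, 9]].

The final insertion tableau P = [[1, 2, 3, 5, 8], [4, 6, 7, 9]] has shape [5, 4].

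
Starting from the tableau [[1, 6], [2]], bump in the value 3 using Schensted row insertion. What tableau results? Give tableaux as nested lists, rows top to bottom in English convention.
In row 1, 3 replaces 6 (the leftmost entry greater than 3); 6 is bumped to row 2. 6 is appended to row 2. The new tableau is [[1, 3], [2, 6]].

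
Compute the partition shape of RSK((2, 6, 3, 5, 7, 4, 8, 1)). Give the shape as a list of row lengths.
Row-insert each entry into an empty tableau.

After inserting 2: P = [[2]].
After inserting 6: P = [[2, 6]].
After inserting 3: P = [[2, 3], [6]].
After inserting 5: P = [[2, 3, 5], [6]].
After inserting 7: P = [[2, 3, 5, 7], [6]].
After inserting 4: P = [[2, 3, 4, 7], [5], [6]].
After inserting 8: P = [[2, 3, 4, 7, 8], [5], [6]].
After inserting 1: P = [[1, 3, 4, 7, 8], [2], [5], [6]].

The final insertion tableau P = [[1, 3, 4, 7, 8], [2], [5], [6]] has shape [5, 1, 1, 1].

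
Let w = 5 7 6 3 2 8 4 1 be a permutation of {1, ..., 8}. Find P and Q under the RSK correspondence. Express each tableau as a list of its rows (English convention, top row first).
P = [[1, 4, 8], [2, 6], [3], [5], [7]], Q = [[1, 2, 6], [3, 7], [4], [5], [8]]

Insert each entry of the permutation into P by Schensted row insertion, recording in Q the position of each new cell.

After inserting 5: P = [[5]].
After inserting 7: P = [[5, 7]].
After inserting 6: P = [[5, 6], [7]].
After inserting 3: P = [[3, 6], [5], [7]].
After inserting 2: P = [[2, 6], [3], [5], [7]].
After inserting 8: P = [[2, 6, 8], [3], [5], [7]].
After inserting 4: P = [[2, 4, 8], [3, 6], [5], [7]].
After inserting 1: P = [[1, 4, 8], [2, 6], [3], [5], [7]].

So P = [[1, 4, 8], [2, 6], [3], [5], [7]], Q = [[1, 2, 6], [3, 7], [4], [5], [8]].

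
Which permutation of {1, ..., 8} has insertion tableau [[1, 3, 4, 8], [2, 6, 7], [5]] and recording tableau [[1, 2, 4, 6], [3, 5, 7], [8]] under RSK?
5 6 2 7 3 8 4 1

Reverse the RSK construction: for i from n down to 1, find the cell of Q containing i, remove the entry at that cell from P, and reverse-bump it up through P; the value ejected from row 1 is w(i).

Step i=8: Q has 8 at row 3, column 1; remove 5 from row 3 of P and reverse-bump: 5 enters row 2 and ejects 2; 2 enters row 1 and ejects 1. So w(8) = 1. P is now [[2, 3, 4, 8], [5, 6, 7]].
Step i=7: Q has 7 at row 2, column 3; remove 7 from row 2 of P and reverse-bump: 7 enters row 1 and ejects 4. So w(7) = 4. P is now [[2, 3, 7, 8], [5, 6]].
Step i=6: Q has 6 at row 1, column 4; remove that cell from P, ejecting 8. So w(6) = 8. P is now [[2, 3, 7], [5, 6]].
Step i=5: Q has 5 at row 2, column 2; remove 6 from row 2 of P and reverse-bump: 6 enters row 1 and ejects 3. So w(5) = 3. P is now [[2, 6, 7], [5]].
Step i=4: Q has 4 at row 1, column 3; remove that cell from P, ejecting 7. So w(4) = 7. P is now [[2, 6], [5]].
Step i=3: Q has 3 at row 2, column 1; remove 5 from row 2 of P and reverse-bump: 5 enters row 1 and ejects 2. So w(3) = 2. P is now [[5, 6]].
Step i=2: Q has 2 at row 1, column 2; remove that cell from P, ejecting 6. So w(2) = 6. P is now [[5]].
Step i=1: Q has 1 at row 1, column 1; remove that cell from P, ejecting 5. So w(1) = 5. P is now [].

So w = 5 6 2 7 3 8 4 1.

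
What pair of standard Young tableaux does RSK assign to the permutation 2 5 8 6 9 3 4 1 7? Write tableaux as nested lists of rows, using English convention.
P = [[1, 3, 4, 7], [2, 6, 9], [5], [8]], Q = [[1, 2, 3, 5], [4, 7, 9], [6], [8]]

Insert each entry of the permutation into P by Schensted row insertion, recording in Q the position of each new cell.

Insert 2: appended to row 1. P = [[2]], Q = [[1]].
Insert 5: appended to row 1. P = [[2, 5]], Q = [[1, 2]].
Insert 8: appended to row 1. P = [[2, 5, 8]], Q = [[1, 2, 3]].
Insert 6: 6 bumps 8 from row 1; 8 starts row 2. P = [[2, 5, 6], [8]], Q = [[1, 2, 3], [4]].
Insert 9: appended to row 1. P = [[2, 5, 6, 9], [8]], Q = [[1, 2, 3, 5], [4]].
Insert 3: 3 bumps 5 from row 1; 5 bumps 8 from row 2; 8 starts row 3. P = [[2, 3, 6, 9], [5], [8]], Q = [[1, 2, 3, 5], [4], [6]].
Insert 4: 4 bumps 6 from row 1; 6 appends to row 2. P = [[2, 3, 4, 9], [5, 6], [8]], Q = [[1, 2, 3, 5], [4, 7], [6]].
Insert 1: 1 bumps 2 from row 1; 2 bumps 5 from row 2; 5 bumps 8 from row 3; 8 starts row 4. P = [[1, 3, 4, 9], [2, 6], [5], [8]], Q = [[1, 2, 3, 5], [4, 7], [6], [8]].
Insert 7: 7 bumps 9 from row 1; 9 appends to row 2. P = [[1, 3, 4, 7], [2, 6, 9], [5], [8]], Q = [[1, 2, 3, 5], [4, 7, 9], [6], [8]].

So P = [[1, 3, 4, 7], [2, 6, 9], [5], [8]], Q = [[1, 2, 3, 5], [4, 7, 9], [6], [8]].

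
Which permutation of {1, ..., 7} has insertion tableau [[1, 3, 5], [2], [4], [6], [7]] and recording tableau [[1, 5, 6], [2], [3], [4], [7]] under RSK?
Reverse the RSK construction: for i from n down to 1, find the cell of Q containing i, remove the entry at that cell from P, and reverse-bump it up through P; the value ejected from row 1 is w(i).

Step i=7: Q has 7 at row 5, column 1; remove 7 from row 5 of P and reverse-bump: 7 enters row 4 and ejects 6; 6 enters row 3 and ejects 4; 4 enters row 2 and ejects 2; 2 enters row 1 and ejects 1. So w(7) = 1. P is now [[2, 3, 5], [4], [6], [7]].
Step i=6: Q has 6 at row 1, column 3; remove that cell from P, ejecting 5. So w(6) = 5. P is now [[2, 3], [4], [6], [7]].
Step i=5: Q has 5 at row 1, column 2; remove that cell from P, ejecting 3. So w(5) = 3. P is now [[2], [4], [6], [7]].
Step i=4: Q has 4 at row 4, column 1; remove 7 from row 4 of P and reverse-bump: 7 enters row 3 and ejects 6; 6 enters row 2 and ejects 4; 4 enters row 1 and ejects 2. So w(4) = 2. P is now [[4], [6], [7]].
Step i=3: Q has 3 at row 3, column 1; remove 7 from row 3 of P and reverse-bump: 7 enters row 2 and ejects 6; 6 enters row 1 and ejects 4. So w(3) = 4. P is now [[6], [7]].
Step i=2: Q has 2 at row 2, column 1; remove 7 from row 2 of P and reverse-bump: 7 enters row 1 and ejects 6. So w(2) = 6. P is now [[7]].
Step i=1: Q has 1 at row 1, column 1; remove that cell from P, ejecting 7. So w(1) = 7. P is now [].

So w = 7 6 4 2 3 5 1.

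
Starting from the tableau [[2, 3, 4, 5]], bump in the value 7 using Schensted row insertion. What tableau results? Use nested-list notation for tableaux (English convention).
[[2, 3, 4, 5, 7]]

7 is larger than every entry of row 1, so it is appended to row 1. The new tableau is [[2, 3, 4, 5, 7]].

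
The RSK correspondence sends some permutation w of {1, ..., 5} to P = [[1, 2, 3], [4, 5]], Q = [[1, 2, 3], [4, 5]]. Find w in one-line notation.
1 4 5 2 3

Reverse the RSK construction: for i from n down to 1, find the cell of Q containing i, remove the entry at that cell from P, and reverse-bump it up through P; the value ejected from row 1 is w(i).

Step i=5: Q has 5 at row 2, column 2; remove 5 from row 2 of P and reverse-bump: 5 enters row 1 and ejects 3. So w(5) = 3. P is now [[1, 2, 5], [4]].
Step i=4: Q has 4 at row 2, column 1; remove 4 from row 2 of P and reverse-bump: 4 enters row 1 and ejects 2. So w(4) = 2. P is now [[1, 4, 5]].
Step i=3: Q has 3 at row 1, column 3; remove that cell from P, ejecting 5. So w(3) = 5. P is now [[1, 4]].
Step i=2: Q has 2 at row 1, column 2; remove that cell from P, ejecting 4. So w(2) = 4. P is now [[1]].
Step i=1: Q has 1 at row 1, column 1; remove that cell from P, ejecting 1. So w(1) = 1. P is now [].

So w = 1 4 5 2 3.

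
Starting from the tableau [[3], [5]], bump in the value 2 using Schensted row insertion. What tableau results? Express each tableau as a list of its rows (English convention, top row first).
[[2], [3], [5]]

In row 1, 2 replaces 3 (the leftmost entry greater than 2); 3 is bumped to row 2. In row 2, 3 replaces 5 (the leftmost entry greater than 3); 5 is bumped to row 3. 5 starts a new row 3. The new tableau is [[2], [3], [5]].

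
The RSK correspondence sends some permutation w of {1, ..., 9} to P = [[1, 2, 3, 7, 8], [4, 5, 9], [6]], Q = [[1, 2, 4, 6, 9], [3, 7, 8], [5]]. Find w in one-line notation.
Reverse the RSK construction: for i from n down to 1, find the cell of Q containing i, remove the entry at that cell from P, and reverse-bump it up through P; the value ejected from row 1 is w(i).

Step i=9: Q has 9 at row 1, column 5; remove that cell from P, ejecting 8. So w(9) = 8. P is now [[1, 2, 3, 7], [4, 5, 9], [6]].
Step i=8: Q has 8 at row 2, column 3; remove 9 from row 2 of P and reverse-bump: 9 enters row 1 and ejects 7. So w(8) = 7. P is now [[1, 2, 3, 9], [4, 5], [6]].
Step i=7: Q has 7 at row 2, column 2; remove 5 from row 2 of P and reverse-bump: 5 enters row 1 and ejects 3. So w(7) = 3. P is now [[1, 2, 5, 9], [4], [6]].
Step i=6: Q has 6 at row 1, column 4; remove that cell from P, ejecting 9. So w(6) = 9. P is now [[1, 2, 5], [4], [6]].
Step i=5: Q has 5 at row 3, column 1; remove 6 from row 3 of P and reverse-bump: 6 enters row 2 and ejects 4; 4 enters row 1 and ejects 2. So w(5) = 2. P is now [[1, 4, 5], [6]].
Step i=4: Q has 4 at row 1, column 3; remove that cell from P, ejecting 5. So w(4) = 5. P is now [[1, 4], [6]].
Step i=3: Q has 3 at row 2, column 1; remove 6 from row 2 of P and reverse-bump: 6 enters row 1 and ejects 4. So w(3) = 4. P is now [[1, 6]].
Step i=2: Q has 2 at row 1, column 2; remove that cell from P, ejecting 6. So w(2) = 6. P is now [[1]].
Step i=1: Q has 1 at row 1, column 1; remove that cell from P, ejecting 1. So w(1) = 1. P is now [].

So w = 1 6 4 5 2 9 3 7 8.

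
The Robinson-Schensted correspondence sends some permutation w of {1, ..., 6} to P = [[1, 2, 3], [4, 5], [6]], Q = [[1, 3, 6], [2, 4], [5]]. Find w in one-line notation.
4 1 6 5 2 3

Reverse the RSK construction: for i from n down to 1, find the cell of Q containing i, remove the entry at that cell from P, and reverse-bump it up through P; the value ejected from row 1 is w(i).

Step i=6: Q has 6 at row 1, column 3; remove that cell from P, ejecting 3. So w(6) = 3. P is now [[1, 2], [4, 5], [6]].
Step i=5: Q has 5 at row 3, column 1; remove 6 from row 3 of P and reverse-bump: 6 enters row 2 and ejects 5; 5 enters row 1 and ejects 2. So w(5) = 2. P is now [[1, 5], [4, 6]].
Step i=4: Q has 4 at row 2, column 2; remove 6 from row 2 of P and reverse-bump: 6 enters row 1 and ejects 5. So w(4) = 5. P is now [[1, 6], [4]].
Step i=3: Q has 3 at row 1, column 2; remove that cell from P, ejecting 6. So w(3) = 6. P is now [[1], [4]].
Step i=2: Q has 2 at row 2, column 1; remove 4 from row 2 of P and reverse-bump: 4 enters row 1 and ejects 1. So w(2) = 1. P is now [[4]].
Step i=1: Q has 1 at row 1, column 1; remove that cell from P, ejecting 4. So w(1) = 4. P is now [].

So w = 4 1 6 5 2 3.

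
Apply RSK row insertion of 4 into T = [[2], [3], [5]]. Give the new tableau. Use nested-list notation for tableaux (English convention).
[[2, 4], [3], [5]]

4 is larger than every entry of row 1, so it is appended to row 1. The new tableau is [[2, 4], [3], [5]].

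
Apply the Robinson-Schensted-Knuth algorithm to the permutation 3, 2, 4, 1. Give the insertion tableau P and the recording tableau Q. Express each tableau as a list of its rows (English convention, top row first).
P = [[1, 4], [2], [3]], Q = [[1, 3], [2], [4]]

Insert each entry of the permutation into P by Schensted row insertion, recording in Q the position of each new cell.

Insert 3: appended to row 1. P = [[3]].
Insert 2: 2 bumps 3 from row 1; 3 starts row 2. P = [[2], [3]].
Insert 4: appended to row 1. P = [[2, 4], [3]].
Insert 1: 1 bumps 2 from row 1; 2 bumps 3 from row 2; 3 starts row 3. P = [[1, 4], [2], [3]].

So P = [[1, 4], [2], [3]], Q = [[1, 3], [2], [4]].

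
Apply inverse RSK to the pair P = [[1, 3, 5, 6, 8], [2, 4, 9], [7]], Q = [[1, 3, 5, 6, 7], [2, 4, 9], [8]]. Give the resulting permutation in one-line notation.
Reverse the RSK construction: for i from n down to 1, find the cell of Q containing i, remove the entry at that cell from P, and reverse-bump it up through P; the value ejected from row 1 is w(i).

Step i=9: Q has 9 at row 2, column 3; remove 9 from row 2 of P and reverse-bump: 9 enters row 1 and ejects 8. So w(9) = 8. P is now [[1, 3, 5, 6, 9], [2, 4], [7]].
Step i=8: Q has 8 at row 3, column 1; remove 7 from row 3 of P and reverse-bump: 7 enters row 2 and ejects 4; 4 enters row 1 and ejects 3. So w(8) = 3. P is now [[1, 4, 5, 6, 9], [2, 7]].
Step i=7: Q has 7 at row 1, column 5; remove that cell from P, ejecting 9. So w(7) = 9. P is now [[1, 4, 5, 6], [2, 7]].
Step i=6: Q has 6 at row 1, column 4; remove that cell from P, ejecting 6. So w(6) = 6. P is now [[1, 4, 5], [2, 7]].
Step i=5: Q has 5 at row 1, column 3; remove that cell from P, ejecting 5. So w(5) = 5. P is now [[1, 4], [2, 7]].
Step i=4: Q has 4 at row 2, column 2; remove 7 from row 2 of P and reverse-bump: 7 enters row 1 and ejects 4. So w(4) = 4. P is now [[1, 7], [2]].
Step i=3: Q has 3 at row 1, column 2; remove that cell from P, ejecting 7. So w(3) = 7. P is now [[1], [2]].
Step i=2: Q has 2 at row 2, column 1; remove 2 from row 2 of P and reverse-bump: 2 enters row 1 and ejects 1. So w(2) = 1. P is now [[2]].
Step i=1: Q has 1 at row 1, column 1; remove that cell from P, ejecting 2. So w(1) = 2. P is now [].

So w = 2 1 7 4 5 6 9 3 8.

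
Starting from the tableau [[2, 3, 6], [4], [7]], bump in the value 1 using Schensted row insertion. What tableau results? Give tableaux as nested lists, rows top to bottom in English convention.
[[1, 3, 6], [2], [4], [7]]

In row 1, 1 replaces 2 (the leftmost entry greater than 1); 2 is bumped to row 2. In row 2, 2 replaces 4 (the leftmost entry greater than 2); 4 is bumped to row 3. In row 3, 4 replaces 7 (the leftmost entry greater than 4); 7 is bumped to row 4. 7 starts a new row 4. The new tableau is [[1, 3, 6], [2], [4], [7]].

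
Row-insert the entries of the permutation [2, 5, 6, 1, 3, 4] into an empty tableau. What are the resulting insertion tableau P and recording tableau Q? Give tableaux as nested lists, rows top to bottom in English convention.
P = [[1, 3, 4], [2, 5, 6]], Q = [[1, 2, 3], [4, 5, 6]]

Insert each entry of the permutation into P by Schensted row insertion, recording in Q the position of each new cell.

Insert 2: appended to row 1. P = [[2]], Q = [[1]].
Insert 5: appended to row 1. P = [[2, 5]], Q = [[1, 2]].
Insert 6: appended to row 1. P = [[2, 5, 6]], Q = [[1, 2, 3]].
Insert 1: 1 bumps 2 from row 1; 2 starts row 2. P = [[1, 5, 6], [2]], Q = [[1, 2, 3], [4]].
Insert 3: 3 bumps 5 from row 1; 5 appends to row 2. P = [[1, 3, 6], [2, 5]], Q = [[1, 2, 3], [4, 5]].
Insert 4: 4 bumps 6 from row 1; 6 appends to row 2. P = [[1, 3, 4], [2, 5, 6]], Q = [[1, 2, 3], [4, 5, 6]].

So P = [[1, 3, 4], [2, 5, 6]], Q = [[1, 2, 3], [4, 5, 6]].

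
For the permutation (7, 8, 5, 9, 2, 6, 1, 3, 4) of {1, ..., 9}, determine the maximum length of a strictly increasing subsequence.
3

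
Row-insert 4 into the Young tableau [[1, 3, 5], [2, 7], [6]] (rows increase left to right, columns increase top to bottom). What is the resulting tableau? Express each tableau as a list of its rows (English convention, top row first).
[[1, 3, 4], [2, 5], [6, 7]]

In row 1, 4 replaces 5 (the leftmost entry greater than 4); 5 is bumped to row 2. In row 2, 5 replaces 7 (the leftmost entry greater than 5); 7 is bumped to row 3. 7 is appended to row 3. The new tableau is [[1, 3, 4], [2, 5], [6, 7]].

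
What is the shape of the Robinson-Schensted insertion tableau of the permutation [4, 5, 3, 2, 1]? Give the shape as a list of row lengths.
Row-insert each entry into an empty tableau.

After inserting 4: P = [[4]].
After inserting 5: P = [[4, 5]].
After inserting 3: P = [[3, 5], [4]].
After inserting 2: P = [[2, 5], [3], [4]].
After inserting 1: P = [[1, 5], [2], [3], [4]].

The final insertion tableau P = [[1, 5], [2], [3], [4]] has shape [2, 1, 1, 1].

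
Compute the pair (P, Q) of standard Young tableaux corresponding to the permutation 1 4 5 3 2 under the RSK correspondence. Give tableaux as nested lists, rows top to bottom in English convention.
P = [[1, 2, 5], [3], [4]], Q = [[1, 2, 3], [4], [5]]

Insert each entry of the permutation into P by Schensted row insertion, recording in Q the position of each new cell.

Insert 1: appended to row 1. P = [[1]].
Insert 4: appended to row 1. P = [[1, 4]].
Insert 5: appended to row 1. P = [[1, 4, 5]].
Insert 3: 3 bumps 4 from row 1; 4 starts row 2. P = [[1, 3, 5], [4]].
Insert 2: 2 bumps 3 from row 1; 3 bumps 4 from row 2; 4 starts row 3. P = [[1, 2, 5], [3], [4]].

So P = [[1, 2, 5], [3], [4]], Q = [[1, 2, 3], [4], [5]].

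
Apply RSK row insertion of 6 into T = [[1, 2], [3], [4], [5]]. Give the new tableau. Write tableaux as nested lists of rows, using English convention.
6 is larger than every entry of row 1, so it is appended to row 1. The new tableau is [[1, 2, 6], [3], [4], [5]].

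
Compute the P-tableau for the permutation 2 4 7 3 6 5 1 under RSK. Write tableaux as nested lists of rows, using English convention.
After inserting 2: P = [[2]].
After inserting 4: P = [[2, 4]].
After inserting 7: P = [[2, 4, 7]].
After inserting 3: P = [[2, 3, 7], [4]].
After inserting 6: P = [[2, 3, 6], [4, 7]].
After inserting 5: P = [[2, 3, 5], [4, 6], [7]].
After inserting 1: P = [[1, 3, 5], [2, 6], [4], [7]].

So P = [[1, 3, 5], [2, 6], [4], [7]].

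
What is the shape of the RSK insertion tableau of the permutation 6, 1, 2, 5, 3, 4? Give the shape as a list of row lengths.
Row-insert each entry into an empty tableau.

After inserting 6: P = [[6]].
After inserting 1: P = [[1], [6]].
After inserting 2: P = [[1, 2], [6]].
After inserting 5: P = [[1, 2, 5], [6]].
After inserting 3: P = [[1, 2, 3], [5], [6]].
After inserting 4: P = [[1, 2, 3, 4], [5], [6]].

The final insertion tableau P = [[1, 2, 3, 4], [5], [6]] has shape [4, 1, 1].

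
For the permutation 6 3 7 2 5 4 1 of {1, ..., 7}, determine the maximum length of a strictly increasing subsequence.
2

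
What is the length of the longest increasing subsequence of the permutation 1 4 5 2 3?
3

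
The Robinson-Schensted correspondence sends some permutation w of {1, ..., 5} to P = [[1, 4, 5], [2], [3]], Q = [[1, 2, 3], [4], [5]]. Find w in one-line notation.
3 4 5 2 1

Reverse RSK: for i = n, n-1, ..., 1, locate i in Q, remove the corresponding corner cell from P, and reverse-bump its entry up through P; the value ejected from row 1 is w(i).

So w = 3 4 5 2 1.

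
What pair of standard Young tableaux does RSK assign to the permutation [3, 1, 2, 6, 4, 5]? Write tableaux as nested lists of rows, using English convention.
Insert each entry of the permutation into P by Schensted row insertion, recording in Q the position of each new cell.

Insert 3: appended to row 1. P = [[3]].
Insert 1: 1 bumps 3 from row 1; 3 starts row 2. P = [[1], [3]].
Insert 2: appended to row 1. P = [[1, 2], [3]].
Insert 6: appended to row 1. P = [[1, 2, 6], [3]].
Insert 4: 4 bumps 6 from row 1; 6 appends to row 2. P = [[1, 2, 4], [3, 6]].
Insert 5: appended to row 1. P = [[1, 2, 4, 5], [3, 6]].

So P = [[1, 2, 4, 5], [3, 6]], Q = [[1, 3, 4, 6], [2, 5]].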